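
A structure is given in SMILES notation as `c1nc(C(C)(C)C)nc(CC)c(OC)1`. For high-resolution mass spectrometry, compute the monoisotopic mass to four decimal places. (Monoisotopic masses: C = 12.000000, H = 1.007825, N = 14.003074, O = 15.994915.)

Atom tally by fragment:
  pyrimidine ring core → C:4 H:4 N:2
  (− 3 ring H displaced by substituents)
  + C(CH3)3 → C:4 H:9
  + C2H5 → C:2 H:5
  + OCH3 → C:1 H:3 O:1
Element totals:
  C: 11
  H: 18
  N: 2
  O: 1
Molecular formula: C11H18N2O.
  M = 11(12.0) + 18(1.007825) + 2(14.003074) + 15.994915
    = 132.000000 + 18.140850 + 28.006148 + 15.994915 = 194.141913

194.1419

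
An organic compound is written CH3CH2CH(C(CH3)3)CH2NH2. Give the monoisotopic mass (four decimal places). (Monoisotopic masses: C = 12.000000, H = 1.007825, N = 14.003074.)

129.1517

Atom tally by fragment:
  CH3 → C:1 H:3
  CH2 → C:1 H:2
  CH(C(CH3)3) → C:5 H:10
  CH2NH2 → C:1 H:4 N:1
Element totals:
  C: 8
  H: 19
  N: 1
Molecular formula: C8H19N.
  M = 8(12.0) + 19(1.007825) + 14.003074
    = 96.000000 + 19.148675 + 14.003074 = 129.151749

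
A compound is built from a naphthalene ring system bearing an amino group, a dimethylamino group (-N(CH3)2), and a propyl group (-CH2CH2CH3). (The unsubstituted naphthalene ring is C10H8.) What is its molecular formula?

Atom tally by fragment:
  naphthalene ring system core → C:10 H:8
  (− 3 ring H displaced by substituents)
  + NH2 → N:1 H:2
  + N(CH3)2 → N:1 C:2 H:6
  + CH2CH2CH3 → C:3 H:7
Element totals:
  C: 15
  H: 20
  N: 2

C15H20N2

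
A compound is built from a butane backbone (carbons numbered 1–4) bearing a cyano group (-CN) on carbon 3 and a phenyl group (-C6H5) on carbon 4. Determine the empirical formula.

C11H13N

Atom tally by fragment:
  CH3 → C:1 H:3
  CH2 → C:1 H:2
  CH(CN) → C:2 H:1 N:1
  CH2C6H5 → C:7 H:7
Element totals:
  C: 11
  H: 13
  N: 1
Molecular formula: C11H13N.
gcd of subscripts (11, 13, 1) = 1, so the empirical formula equals the molecular formula.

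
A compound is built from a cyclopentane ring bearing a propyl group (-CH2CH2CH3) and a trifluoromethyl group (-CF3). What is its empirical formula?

C3H5F

Atom tally by fragment:
  cyclopentane ring core → C:5 H:10
  (− 2 ring H displaced by substituents)
  + CH2CH2CH3 → C:3 H:7
  + CF3 → C:1 F:3
Element totals:
  C: 9
  H: 15
  F: 3
Molecular formula: C9H15F3.
gcd of subscripts = 3; dividing each by 3:
  C: 9/3 = 3
  F: 3/3 = 1
  H: 15/3 = 5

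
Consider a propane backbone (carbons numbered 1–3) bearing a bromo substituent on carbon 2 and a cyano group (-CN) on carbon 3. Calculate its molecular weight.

148.00 g/mol

Atom tally by fragment:
  CH3 → C:1 H:3
  CH(Br) → C:1 H:1 Br:1
  CH2CN → C:2 H:2 N:1
Element totals:
  C: 4
  H: 6
  Br: 1
  N: 1
Molecular formula: C4H6BrN.
  M = 4(12.011) + 6(1.008) + 79.904 + 14.007
    = 48.044 + 6.048 + 79.904 + 14.007 = 148.003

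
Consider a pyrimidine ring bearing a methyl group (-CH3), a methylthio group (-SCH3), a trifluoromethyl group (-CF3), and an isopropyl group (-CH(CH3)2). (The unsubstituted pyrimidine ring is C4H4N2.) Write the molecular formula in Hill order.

Atom tally by fragment:
  pyrimidine ring core → C:4 H:4 N:2
  (− 4 ring H displaced by substituents)
  + CH3 → C:1 H:3
  + SCH3 → C:1 H:3 S:1
  + CF3 → C:1 F:3
  + CH(CH3)2 → C:3 H:7
Element totals:
  C: 10
  H: 13
  F: 3
  N: 2
  S: 1

C10H13F3N2S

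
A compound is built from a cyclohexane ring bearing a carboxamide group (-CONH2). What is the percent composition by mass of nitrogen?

Atom tally by fragment:
  cyclohexane ring core → C:6 H:12
  (− 1 ring H displaced by substituents)
  + CONH2 → C:1 H:2 O:1 N:1
Element totals:
  C: 7
  H: 13
  N: 1
  O: 1
Molecular formula: C7H13NO.
Molar mass = 127.187 g/mol.
Mass from N: 1 × 14.007 = 14.007 g/mol.
%N = 14.007 / 127.187 × 100 = 11.01%.

11.01%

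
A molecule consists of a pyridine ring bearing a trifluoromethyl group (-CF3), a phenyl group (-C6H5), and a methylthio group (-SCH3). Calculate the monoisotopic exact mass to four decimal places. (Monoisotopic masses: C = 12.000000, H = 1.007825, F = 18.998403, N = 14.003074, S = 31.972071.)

Atom tally by fragment:
  pyridine ring core → C:5 H:5 N:1
  (− 3 ring H displaced by substituents)
  + CF3 → C:1 F:3
  + C6H5 → C:6 H:5
  + SCH3 → C:1 H:3 S:1
Element totals:
  C: 13
  H: 10
  F: 3
  N: 1
  S: 1
Molecular formula: C13H10F3NS.
  M = 13(12.0) + 10(1.007825) + 3(18.998403) + 14.003074 + 31.972071
    = 156.000000 + 10.078250 + 56.995209 + 14.003074 + 31.972071 = 269.048604

269.0486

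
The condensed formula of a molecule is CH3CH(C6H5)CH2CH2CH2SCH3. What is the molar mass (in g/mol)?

194.34 g/mol

Element totals:
  C: 12
  H: 18
  S: 1
Molecular formula: C12H18S.
  M = 12(12.011) + 18(1.008) + 32.06
    = 144.132 + 18.144 + 32.060 = 194.336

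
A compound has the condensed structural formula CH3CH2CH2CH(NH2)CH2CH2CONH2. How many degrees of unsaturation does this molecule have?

Atom tally by fragment:
  CH3 → C:1 H:3
  CH2 → C:1 H:2
  CH2 → C:1 H:2
  CH(NH2) → C:1 H:3 N:1
  CH2 → C:1 H:2
  CH2CONH2 → C:2 H:4 O:1 N:1
Element totals:
  C: 7
  H: 16
  N: 2
  O: 1
Molecular formula: C7H16N2O.
DoU = (2C + 2 + N − H − X) / 2 = (2·7 + 2 + 2 − 16 − 0) / 2 = 1.

1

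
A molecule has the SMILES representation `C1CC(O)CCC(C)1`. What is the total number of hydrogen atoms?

Atom tally by fragment:
  cyclohexane ring core → C:6 H:12
  (− 2 ring H displaced by substituents)
  + OH → O:1 H:1
  + CH3 → C:1 H:3
Element totals:
  C: 7
  H: 14
  O: 1

14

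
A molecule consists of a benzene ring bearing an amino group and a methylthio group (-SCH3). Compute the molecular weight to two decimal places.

139.22 g/mol

Atom tally by fragment:
  benzene ring core → C:6 H:6
  (− 2 ring H displaced by substituents)
  + NH2 → N:1 H:2
  + SCH3 → C:1 H:3 S:1
Element totals:
  C: 7
  H: 9
  N: 1
  S: 1
Molecular formula: C7H9NS.
  M = 7(12.011) + 9(1.008) + 14.007 + 32.06
    = 84.077 + 9.072 + 14.007 + 32.060 = 139.216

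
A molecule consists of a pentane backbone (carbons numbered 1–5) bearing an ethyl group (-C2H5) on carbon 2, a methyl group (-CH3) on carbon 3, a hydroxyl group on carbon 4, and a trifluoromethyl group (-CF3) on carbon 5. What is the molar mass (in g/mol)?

Atom tally by fragment:
  CH3 → C:1 H:3
  CH(C2H5) → C:3 H:6
  CH(CH3) → C:2 H:4
  CH(OH) → C:1 H:2 O:1
  CH2CF3 → C:2 H:2 F:3
Element totals:
  C: 9
  H: 17
  F: 3
  O: 1
Molecular formula: C9H17F3O.
  M = 9(12.011) + 17(1.008) + 3(18.998) + 15.999
    = 108.099 + 17.136 + 56.994 + 15.999 = 198.228

198.23 g/mol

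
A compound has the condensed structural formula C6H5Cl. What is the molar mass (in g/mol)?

Atom tally by fragment:
  benzene ring core → C:6 H:6
  (− 1 ring H displaced by substituents)
  + Cl → Cl:1
Element totals:
  C: 6
  H: 5
  Cl: 1
Molecular formula: C6H5Cl.
  M = 6(12.011) + 5(1.008) + 35.45
    = 72.066 + 5.040 + 35.450 = 112.556

112.56 g/mol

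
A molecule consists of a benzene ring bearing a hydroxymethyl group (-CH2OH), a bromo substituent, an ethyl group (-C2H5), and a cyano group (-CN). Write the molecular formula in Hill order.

C10H10BrNO

Atom tally by fragment:
  benzene ring core → C:6 H:6
  (− 4 ring H displaced by substituents)
  + CH2OH → C:1 H:3 O:1
  + Br → Br:1
  + C2H5 → C:2 H:5
  + CN → C:1 N:1
Element totals:
  C: 10
  H: 10
  Br: 1
  N: 1
  O: 1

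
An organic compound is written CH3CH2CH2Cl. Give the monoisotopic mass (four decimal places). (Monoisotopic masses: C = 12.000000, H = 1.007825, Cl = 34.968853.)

78.0236

Element totals:
  C: 3
  H: 7
  Cl: 1
Molecular formula: C3H7Cl.
  M = 3(12.0) + 7(1.007825) + 34.968853
    = 36.000000 + 7.054775 + 34.968853 = 78.023628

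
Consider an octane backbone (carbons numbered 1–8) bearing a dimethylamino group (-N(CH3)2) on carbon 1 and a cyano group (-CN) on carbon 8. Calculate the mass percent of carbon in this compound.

72.47%

Atom tally by fragment:
  (CH3)2NCH2 → C:3 H:8 N:1
  CH2 → C:1 H:2
  CH2 → C:1 H:2
  CH2 → C:1 H:2
  CH2 → C:1 H:2
  CH2 → C:1 H:2
  CH2 → C:1 H:2
  CH2CN → C:2 H:2 N:1
Element totals:
  C: 11
  H: 22
  N: 2
Molecular formula: C11H22N2.
Molar mass = 182.311 g/mol.
Mass from C: 11 × 12.011 = 132.121 g/mol.
%C = 132.121 / 182.311 × 100 = 72.47%.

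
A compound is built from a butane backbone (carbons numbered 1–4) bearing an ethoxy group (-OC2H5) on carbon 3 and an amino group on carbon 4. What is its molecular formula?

Atom tally by fragment:
  CH3 → C:1 H:3
  CH2 → C:1 H:2
  CH(OC2H5) → C:3 H:6 O:1
  CH2NH2 → C:1 H:4 N:1
Element totals:
  C: 6
  H: 15
  N: 1
  O: 1

C6H15NO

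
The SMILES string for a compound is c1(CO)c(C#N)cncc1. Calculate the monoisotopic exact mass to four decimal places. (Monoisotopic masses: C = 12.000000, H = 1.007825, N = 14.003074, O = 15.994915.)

134.0480

Atom tally by fragment:
  pyridine ring core → C:5 H:5 N:1
  (− 2 ring H displaced by substituents)
  + CH2OH → C:1 H:3 O:1
  + CN → C:1 N:1
Element totals:
  C: 7
  H: 6
  N: 2
  O: 1
Molecular formula: C7H6N2O.
  M = 7(12.0) + 6(1.007825) + 2(14.003074) + 15.994915
    = 84.000000 + 6.046950 + 28.006148 + 15.994915 = 134.048013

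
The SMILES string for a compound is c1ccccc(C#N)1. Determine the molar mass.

103.12 g/mol

Atom tally by fragment:
  benzene ring core → C:6 H:6
  (− 1 ring H displaced by substituents)
  + CN → C:1 N:1
Element totals:
  C: 7
  H: 5
  N: 1
Molecular formula: C7H5N.
  M = 7(12.011) + 5(1.008) + 14.007
    = 84.077 + 5.040 + 14.007 = 103.124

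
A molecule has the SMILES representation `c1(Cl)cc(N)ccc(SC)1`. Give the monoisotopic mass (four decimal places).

Atom tally by fragment:
  benzene ring core → C:6 H:6
  (− 3 ring H displaced by substituents)
  + Cl → Cl:1
  + NH2 → N:1 H:2
  + SCH3 → C:1 H:3 S:1
Element totals:
  C: 7
  H: 8
  Cl: 1
  N: 1
  S: 1
Molecular formula: C7H8ClNS.
  M = 7(12.0) + 8(1.007825) + 34.968853 + 14.003074 + 31.972071
    = 84.000000 + 8.062600 + 34.968853 + 14.003074 + 31.972071 = 173.006598

173.0066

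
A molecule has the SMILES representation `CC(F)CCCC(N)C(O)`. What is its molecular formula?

Atom tally by fragment:
  CH3 → C:1 H:3
  CH(F) → C:1 H:1 F:1
  CH2 → C:1 H:2
  CH2 → C:1 H:2
  CH2 → C:1 H:2
  CH(NH2) → C:1 H:3 N:1
  CH2OH → C:1 H:3 O:1
Element totals:
  C: 7
  H: 16
  F: 1
  N: 1
  O: 1

C7H16FNO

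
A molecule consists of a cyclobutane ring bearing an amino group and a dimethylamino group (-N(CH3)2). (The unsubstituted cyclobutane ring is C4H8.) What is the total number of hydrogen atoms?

Atom tally by fragment:
  cyclobutane ring core → C:4 H:8
  (− 2 ring H displaced by substituents)
  + NH2 → N:1 H:2
  + N(CH3)2 → N:1 C:2 H:6
Element totals:
  C: 6
  H: 14
  N: 2

14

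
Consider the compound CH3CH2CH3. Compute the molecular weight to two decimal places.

44.10 g/mol

Atom tally by fragment:
  CH3 → C:1 H:3
  CH2 → C:1 H:2
  CH3 → C:1 H:3
Element totals:
  C: 3
  H: 8
Molecular formula: C3H8.
  M = 3(12.011) + 8(1.008)
    = 36.033 + 8.064 = 44.097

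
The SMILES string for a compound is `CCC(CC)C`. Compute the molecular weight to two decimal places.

Atom tally by fragment:
  CH3 → C:1 H:3
  CH2 → C:1 H:2
  CH(C2H5) → C:3 H:6
  CH3 → C:1 H:3
Element totals:
  C: 6
  H: 14
Molecular formula: C6H14.
  M = 6(12.011) + 14(1.008)
    = 72.066 + 14.112 = 86.178

86.18 g/mol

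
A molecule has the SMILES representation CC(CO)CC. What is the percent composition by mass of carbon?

Atom tally by fragment:
  CH3 → C:1 H:3
  CH(CH2OH) → C:2 H:4 O:1
  CH2 → C:1 H:2
  CH3 → C:1 H:3
Element totals:
  C: 5
  H: 12
  O: 1
Molecular formula: C5H12O.
Molar mass = 88.150 g/mol.
Mass from C: 5 × 12.011 = 60.055 g/mol.
%C = 60.055 / 88.150 × 100 = 68.13%.

68.13%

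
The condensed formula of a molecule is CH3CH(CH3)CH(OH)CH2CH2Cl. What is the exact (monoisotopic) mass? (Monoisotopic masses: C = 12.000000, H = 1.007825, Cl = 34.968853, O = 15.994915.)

136.0655

Atom tally by fragment:
  CH3 → C:1 H:3
  CH(CH3) → C:2 H:4
  CH(OH) → C:1 H:2 O:1
  CH2 → C:1 H:2
  CH2Cl → C:1 H:2 Cl:1
Element totals:
  C: 6
  H: 13
  Cl: 1
  O: 1
Molecular formula: C6H13ClO.
  M = 6(12.0) + 13(1.007825) + 34.968853 + 15.994915
    = 72.000000 + 13.101725 + 34.968853 + 15.994915 = 136.065493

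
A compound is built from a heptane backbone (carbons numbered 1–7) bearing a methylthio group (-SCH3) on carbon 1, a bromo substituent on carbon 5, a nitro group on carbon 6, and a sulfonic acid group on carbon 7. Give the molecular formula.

C8H16BrNO5S2

Atom tally by fragment:
  CH3SCH2 → C:2 H:5 S:1
  CH2 → C:1 H:2
  CH2 → C:1 H:2
  CH2 → C:1 H:2
  CH(Br) → C:1 H:1 Br:1
  CH(NO2) → C:1 H:1 N:1 O:2
  CH2SO3H → C:1 H:3 S:1 O:3
Element totals:
  C: 8
  H: 16
  Br: 1
  N: 1
  O: 5
  S: 2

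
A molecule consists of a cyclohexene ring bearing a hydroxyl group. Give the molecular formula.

Atom tally by fragment:
  cyclohexene ring core → C:6 H:10
  (− 1 ring H displaced by substituents)
  + OH → O:1 H:1
Element totals:
  C: 6
  H: 10
  O: 1

C6H10O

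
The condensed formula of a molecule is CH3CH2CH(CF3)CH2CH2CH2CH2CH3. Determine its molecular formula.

C9H17F3

Atom tally by fragment:
  CH3 → C:1 H:3
  CH2 → C:1 H:2
  CH(CF3) → C:2 H:1 F:3
  CH2 → C:1 H:2
  CH2 → C:1 H:2
  CH2 → C:1 H:2
  CH2 → C:1 H:2
  CH3 → C:1 H:3
Element totals:
  C: 9
  H: 17
  F: 3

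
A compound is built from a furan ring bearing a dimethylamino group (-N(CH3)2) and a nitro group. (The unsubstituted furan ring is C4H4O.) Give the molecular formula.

C6H8N2O3

Atom tally by fragment:
  furan ring core → C:4 H:4 O:1
  (− 2 ring H displaced by substituents)
  + N(CH3)2 → N:1 C:2 H:6
  + NO2 → N:1 O:2
Element totals:
  C: 6
  H: 8
  N: 2
  O: 3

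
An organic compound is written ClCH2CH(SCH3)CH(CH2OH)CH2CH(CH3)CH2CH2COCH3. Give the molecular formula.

Element totals:
  C: 12
  H: 23
  Cl: 1
  O: 2
  S: 1

C12H23ClO2S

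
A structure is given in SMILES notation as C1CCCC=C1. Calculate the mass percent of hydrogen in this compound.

12.27%

Atom tally by fragment:
  cyclohexene ring core → C:6 H:10
Element totals:
  C: 6
  H: 10
Molecular formula: C6H10.
Molar mass = 82.146 g/mol.
Mass from H: 10 × 1.008 = 10.080 g/mol.
%H = 10.080 / 82.146 × 100 = 12.27%.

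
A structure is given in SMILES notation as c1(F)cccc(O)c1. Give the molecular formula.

Atom tally by fragment:
  benzene ring core → C:6 H:6
  (− 2 ring H displaced by substituents)
  + F → F:1
  + OH → O:1 H:1
Element totals:
  C: 6
  H: 5
  F: 1
  O: 1

C6H5FO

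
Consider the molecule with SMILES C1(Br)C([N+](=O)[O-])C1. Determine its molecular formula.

Atom tally by fragment:
  cyclopropane ring core → C:3 H:6
  (− 2 ring H displaced by substituents)
  + Br → Br:1
  + NO2 → N:1 O:2
Element totals:
  C: 3
  H: 4
  Br: 1
  N: 1
  O: 2

C3H4BrNO2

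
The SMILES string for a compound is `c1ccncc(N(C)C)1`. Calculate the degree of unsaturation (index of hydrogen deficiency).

4

Atom tally by fragment:
  pyridine ring core → C:5 H:5 N:1
  (− 1 ring H displaced by substituents)
  + N(CH3)2 → N:1 C:2 H:6
Element totals:
  C: 7
  H: 10
  N: 2
Molecular formula: C7H10N2.
DoU = (2C + 2 + N − H − X) / 2 = (2·7 + 2 + 2 − 10 − 0) / 2 = 4.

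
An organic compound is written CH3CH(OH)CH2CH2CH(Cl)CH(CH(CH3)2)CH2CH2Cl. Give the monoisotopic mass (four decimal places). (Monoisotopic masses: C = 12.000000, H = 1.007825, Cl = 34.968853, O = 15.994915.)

240.1048

Atom tally by fragment:
  CH3 → C:1 H:3
  CH(OH) → C:1 H:2 O:1
  CH2 → C:1 H:2
  CH2 → C:1 H:2
  CH(Cl) → C:1 H:1 Cl:1
  CH(CH(CH3)2) → C:4 H:8
  CH2 → C:1 H:2
  CH2Cl → C:1 H:2 Cl:1
Element totals:
  C: 11
  H: 22
  Cl: 2
  O: 1
Molecular formula: C11H22Cl2O.
  M = 11(12.0) + 22(1.007825) + 2(34.968853) + 15.994915
    = 132.000000 + 22.172150 + 69.937706 + 15.994915 = 240.104771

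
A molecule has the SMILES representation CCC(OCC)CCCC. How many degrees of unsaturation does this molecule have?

0

Atom tally by fragment:
  CH3 → C:1 H:3
  CH2 → C:1 H:2
  CH(OC2H5) → C:3 H:6 O:1
  CH2 → C:1 H:2
  CH2 → C:1 H:2
  CH2 → C:1 H:2
  CH3 → C:1 H:3
Element totals:
  C: 9
  H: 20
  O: 1
Molecular formula: C9H20O.
DoU = (2C + 2 + N − H − X) / 2 = (2·9 + 2 + 0 − 20 − 0) / 2 = 0.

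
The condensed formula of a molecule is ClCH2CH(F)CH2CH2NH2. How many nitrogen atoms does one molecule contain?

1

Element totals:
  C: 4
  H: 9
  Cl: 1
  F: 1
  N: 1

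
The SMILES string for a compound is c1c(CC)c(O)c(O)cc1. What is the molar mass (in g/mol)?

138.17 g/mol

Atom tally by fragment:
  benzene ring core → C:6 H:6
  (− 3 ring H displaced by substituents)
  + C2H5 → C:2 H:5
  + OH → O:1 H:1
  + OH → O:1 H:1
Element totals:
  C: 8
  H: 10
  O: 2
Molecular formula: C8H10O2.
  M = 8(12.011) + 10(1.008) + 2(15.999)
    = 96.088 + 10.080 + 31.998 = 138.166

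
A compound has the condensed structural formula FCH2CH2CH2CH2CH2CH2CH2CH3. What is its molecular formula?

C8H17F

Atom tally by fragment:
  FCH2 → C:1 H:2 F:1
  CH2 → C:1 H:2
  CH2 → C:1 H:2
  CH2 → C:1 H:2
  CH2 → C:1 H:2
  CH2 → C:1 H:2
  CH2 → C:1 H:2
  CH3 → C:1 H:3
Element totals:
  C: 8
  H: 17
  F: 1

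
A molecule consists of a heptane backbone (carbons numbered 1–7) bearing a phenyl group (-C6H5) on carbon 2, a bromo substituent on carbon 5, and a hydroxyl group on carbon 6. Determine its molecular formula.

Atom tally by fragment:
  CH3 → C:1 H:3
  CH(C6H5) → C:7 H:6
  CH2 → C:1 H:2
  CH2 → C:1 H:2
  CH(Br) → C:1 H:1 Br:1
  CH(OH) → C:1 H:2 O:1
  CH3 → C:1 H:3
Element totals:
  C: 13
  H: 19
  Br: 1
  O: 1

C13H19BrO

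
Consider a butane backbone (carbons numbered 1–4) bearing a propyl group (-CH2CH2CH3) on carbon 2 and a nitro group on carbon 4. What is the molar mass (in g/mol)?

Atom tally by fragment:
  CH3 → C:1 H:3
  CH(CH2CH2CH3) → C:4 H:8
  CH2 → C:1 H:2
  CH2NO2 → C:1 H:2 N:1 O:2
Element totals:
  C: 7
  H: 15
  N: 1
  O: 2
Molecular formula: C7H15NO2.
  M = 7(12.011) + 15(1.008) + 14.007 + 2(15.999)
    = 84.077 + 15.120 + 14.007 + 31.998 = 145.202

145.20 g/mol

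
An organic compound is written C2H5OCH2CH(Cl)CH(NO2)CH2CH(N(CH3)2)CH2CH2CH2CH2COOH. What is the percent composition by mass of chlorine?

Element totals:
  C: 14
  H: 27
  Cl: 1
  N: 2
  O: 5
Molecular formula: C14H27ClN2O5.
Molar mass = 338.829 g/mol.
Mass from Cl: 1 × 35.45 = 35.450 g/mol.
%Cl = 35.450 / 338.829 × 100 = 10.46%.

10.46%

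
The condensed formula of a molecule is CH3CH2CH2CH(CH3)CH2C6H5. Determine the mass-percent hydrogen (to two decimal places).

Atom tally by fragment:
  CH3 → C:1 H:3
  CH2 → C:1 H:2
  CH2 → C:1 H:2
  CH(CH3) → C:2 H:4
  CH2C6H5 → C:7 H:7
Element totals:
  C: 12
  H: 18
Molecular formula: C12H18.
Molar mass = 162.276 g/mol.
Mass from H: 18 × 1.008 = 18.144 g/mol.
%H = 18.144 / 162.276 × 100 = 11.18%.

11.18%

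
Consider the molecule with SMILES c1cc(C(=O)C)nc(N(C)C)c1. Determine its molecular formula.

Atom tally by fragment:
  pyridine ring core → C:5 H:5 N:1
  (− 2 ring H displaced by substituents)
  + COCH3 → C:2 H:3 O:1
  + N(CH3)2 → N:1 C:2 H:6
Element totals:
  C: 9
  H: 12
  N: 2
  O: 1

C9H12N2O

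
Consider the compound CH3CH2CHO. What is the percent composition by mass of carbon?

62.04%

Atom tally by fragment:
  CH3 → C:1 H:3
  CH2CHO → C:2 H:3 O:1
Element totals:
  C: 3
  H: 6
  O: 1
Molecular formula: C3H6O.
Molar mass = 58.080 g/mol.
Mass from C: 3 × 12.011 = 36.033 g/mol.
%C = 36.033 / 58.080 × 100 = 62.04%.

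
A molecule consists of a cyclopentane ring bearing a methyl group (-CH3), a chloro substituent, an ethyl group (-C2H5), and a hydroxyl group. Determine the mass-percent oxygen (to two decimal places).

9.84%

Atom tally by fragment:
  cyclopentane ring core → C:5 H:10
  (− 4 ring H displaced by substituents)
  + CH3 → C:1 H:3
  + Cl → Cl:1
  + C2H5 → C:2 H:5
  + OH → O:1 H:1
Element totals:
  C: 8
  H: 15
  Cl: 1
  O: 1
Molecular formula: C8H15ClO.
Molar mass = 162.657 g/mol.
Mass from O: 1 × 15.999 = 15.999 g/mol.
%O = 15.999 / 162.657 × 100 = 9.84%.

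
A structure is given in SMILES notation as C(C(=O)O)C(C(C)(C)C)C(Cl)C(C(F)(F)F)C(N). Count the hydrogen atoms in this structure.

Atom tally by fragment:
  HOOCCH2 → C:2 H:3 O:2
  CH(C(CH3)3) → C:5 H:10
  CH(Cl) → C:1 H:1 Cl:1
  CH(CF3) → C:2 H:1 F:3
  CH2NH2 → C:1 H:4 N:1
Element totals:
  C: 11
  H: 19
  Cl: 1
  F: 3
  N: 1
  O: 2

19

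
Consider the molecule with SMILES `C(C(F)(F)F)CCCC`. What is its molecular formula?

Atom tally by fragment:
  F3CCH2 → C:2 H:2 F:3
  CH2 → C:1 H:2
  CH2 → C:1 H:2
  CH2 → C:1 H:2
  CH3 → C:1 H:3
Element totals:
  C: 6
  H: 11
  F: 3

C6H11F3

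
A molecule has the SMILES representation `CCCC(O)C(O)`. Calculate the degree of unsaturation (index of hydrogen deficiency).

0

Atom tally by fragment:
  CH3 → C:1 H:3
  CH2 → C:1 H:2
  CH2 → C:1 H:2
  CH(OH) → C:1 H:2 O:1
  CH2OH → C:1 H:3 O:1
Element totals:
  C: 5
  H: 12
  O: 2
Molecular formula: C5H12O2.
DoU = (2C + 2 + N − H − X) / 2 = (2·5 + 2 + 0 − 12 − 0) / 2 = 0.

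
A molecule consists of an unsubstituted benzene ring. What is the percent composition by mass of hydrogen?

Atom tally by fragment:
  benzene ring core → C:6 H:6
Element totals:
  C: 6
  H: 6
Molecular formula: C6H6.
Molar mass = 78.114 g/mol.
Mass from H: 6 × 1.008 = 6.048 g/mol.
%H = 6.048 / 78.114 × 100 = 7.74%.

7.74%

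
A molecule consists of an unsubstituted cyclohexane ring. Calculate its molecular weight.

84.16 g/mol

Atom tally by fragment:
  cyclohexane ring core → C:6 H:12
Element totals:
  C: 6
  H: 12
Molecular formula: C6H12.
  M = 6(12.011) + 12(1.008)
    = 72.066 + 12.096 = 84.162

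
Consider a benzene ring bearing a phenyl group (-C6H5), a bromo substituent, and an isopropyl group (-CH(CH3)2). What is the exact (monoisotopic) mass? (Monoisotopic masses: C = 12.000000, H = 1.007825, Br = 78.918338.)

274.0357

Atom tally by fragment:
  benzene ring core → C:6 H:6
  (− 3 ring H displaced by substituents)
  + C6H5 → C:6 H:5
  + Br → Br:1
  + CH(CH3)2 → C:3 H:7
Element totals:
  C: 15
  H: 15
  Br: 1
Molecular formula: C15H15Br.
  M = 15(12.0) + 15(1.007825) + 78.918338
    = 180.000000 + 15.117375 + 78.918338 = 274.035713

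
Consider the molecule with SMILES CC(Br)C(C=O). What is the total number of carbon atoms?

4

Atom tally by fragment:
  CH3 → C:1 H:3
  CH(Br) → C:1 H:1 Br:1
  CH2CHO → C:2 H:3 O:1
Element totals:
  C: 4
  H: 7
  Br: 1
  O: 1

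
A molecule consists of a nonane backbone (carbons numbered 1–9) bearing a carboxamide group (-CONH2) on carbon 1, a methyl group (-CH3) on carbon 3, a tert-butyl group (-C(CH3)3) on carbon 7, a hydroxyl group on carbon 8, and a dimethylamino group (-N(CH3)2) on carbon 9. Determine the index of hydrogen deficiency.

1

Atom tally by fragment:
  H2NOCCH2 → C:2 H:4 O:1 N:1
  CH2 → C:1 H:2
  CH(CH3) → C:2 H:4
  CH2 → C:1 H:2
  CH2 → C:1 H:2
  CH2 → C:1 H:2
  CH(C(CH3)3) → C:5 H:10
  CH(OH) → C:1 H:2 O:1
  CH2N(CH3)2 → C:3 H:8 N:1
Element totals:
  C: 17
  H: 36
  N: 2
  O: 2
Molecular formula: C17H36N2O2.
DoU = (2C + 2 + N − H − X) / 2 = (2·17 + 2 + 2 − 36 − 0) / 2 = 1.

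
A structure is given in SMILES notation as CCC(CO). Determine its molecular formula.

C4H10O

Atom tally by fragment:
  CH3 → C:1 H:3
  CH2 → C:1 H:2
  CH2CH2OH → C:2 H:5 O:1
Element totals:
  C: 4
  H: 10
  O: 1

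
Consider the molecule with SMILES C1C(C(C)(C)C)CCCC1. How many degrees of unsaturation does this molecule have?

Atom tally by fragment:
  cyclohexane ring core → C:6 H:12
  (− 1 ring H displaced by substituents)
  + C(CH3)3 → C:4 H:9
Element totals:
  C: 10
  H: 20
Molecular formula: C10H20.
DoU = (2C + 2 + N − H − X) / 2 = (2·10 + 2 + 0 − 20 − 0) / 2 = 1.

1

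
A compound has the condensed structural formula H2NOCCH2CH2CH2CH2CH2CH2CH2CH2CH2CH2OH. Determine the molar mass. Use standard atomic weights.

Atom tally by fragment:
  H2NOCCH2 → C:2 H:4 O:1 N:1
  CH2 → C:1 H:2
  CH2 → C:1 H:2
  CH2 → C:1 H:2
  CH2 → C:1 H:2
  CH2 → C:1 H:2
  CH2 → C:1 H:2
  CH2 → C:1 H:2
  CH2CH2OH → C:2 H:5 O:1
Element totals:
  C: 11
  H: 23
  N: 1
  O: 2
Molecular formula: C11H23NO2.
  M = 11(12.011) + 23(1.008) + 14.007 + 2(15.999)
    = 132.121 + 23.184 + 14.007 + 31.998 = 201.310

201.31 g/mol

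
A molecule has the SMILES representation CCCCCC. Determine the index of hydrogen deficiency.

Atom tally by fragment:
  CH3 → C:1 H:3
  CH2 → C:1 H:2
  CH2 → C:1 H:2
  CH2 → C:1 H:2
  CH2 → C:1 H:2
  CH3 → C:1 H:3
Element totals:
  C: 6
  H: 14
Molecular formula: C6H14.
DoU = (2C + 2 + N − H − X) / 2 = (2·6 + 2 + 0 − 14 − 0) / 2 = 0.

0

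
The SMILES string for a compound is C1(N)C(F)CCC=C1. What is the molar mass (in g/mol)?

115.15 g/mol

Atom tally by fragment:
  cyclohexene ring core → C:6 H:10
  (− 2 ring H displaced by substituents)
  + NH2 → N:1 H:2
  + F → F:1
Element totals:
  C: 6
  H: 10
  F: 1
  N: 1
Molecular formula: C6H10FN.
  M = 6(12.011) + 10(1.008) + 18.998 + 14.007
    = 72.066 + 10.080 + 18.998 + 14.007 = 115.151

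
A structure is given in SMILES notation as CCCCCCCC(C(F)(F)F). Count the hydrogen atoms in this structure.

17

Atom tally by fragment:
  CH3 → C:1 H:3
  CH2 → C:1 H:2
  CH2 → C:1 H:2
  CH2 → C:1 H:2
  CH2 → C:1 H:2
  CH2 → C:1 H:2
  CH2 → C:1 H:2
  CH2CF3 → C:2 H:2 F:3
Element totals:
  C: 9
  H: 17
  F: 3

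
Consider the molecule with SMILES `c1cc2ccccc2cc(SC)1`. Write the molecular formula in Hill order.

C11H10S

Atom tally by fragment:
  naphthalene ring system core → C:10 H:8
  (− 1 ring H displaced by substituents)
  + SCH3 → C:1 H:3 S:1
Element totals:
  C: 11
  H: 10
  S: 1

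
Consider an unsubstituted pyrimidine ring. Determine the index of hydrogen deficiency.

4

Atom tally by fragment:
  pyrimidine ring core → C:4 H:4 N:2
Element totals:
  C: 4
  H: 4
  N: 2
Molecular formula: C4H4N2.
DoU = (2C + 2 + N − H − X) / 2 = (2·4 + 2 + 2 − 4 − 0) / 2 = 4.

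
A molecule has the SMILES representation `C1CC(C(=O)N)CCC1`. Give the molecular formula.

C7H13NO

Atom tally by fragment:
  cyclohexane ring core → C:6 H:12
  (− 1 ring H displaced by substituents)
  + CONH2 → C:1 H:2 O:1 N:1
Element totals:
  C: 7
  H: 13
  N: 1
  O: 1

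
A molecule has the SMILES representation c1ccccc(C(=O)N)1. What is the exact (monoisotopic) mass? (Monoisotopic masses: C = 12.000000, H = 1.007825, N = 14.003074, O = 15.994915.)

Atom tally by fragment:
  benzene ring core → C:6 H:6
  (− 1 ring H displaced by substituents)
  + CONH2 → C:1 H:2 O:1 N:1
Element totals:
  C: 7
  H: 7
  N: 1
  O: 1
Molecular formula: C7H7NO.
  M = 7(12.0) + 7(1.007825) + 14.003074 + 15.994915
    = 84.000000 + 7.054775 + 14.003074 + 15.994915 = 121.052764

121.0528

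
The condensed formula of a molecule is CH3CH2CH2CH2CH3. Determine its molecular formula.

C5H12

Atom tally by fragment:
  CH3 → C:1 H:3
  CH2 → C:1 H:2
  CH2 → C:1 H:2
  CH2 → C:1 H:2
  CH3 → C:1 H:3
Element totals:
  C: 5
  H: 12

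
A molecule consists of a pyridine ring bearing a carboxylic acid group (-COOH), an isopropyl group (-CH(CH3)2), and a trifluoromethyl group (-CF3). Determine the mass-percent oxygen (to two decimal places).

13.72%

Atom tally by fragment:
  pyridine ring core → C:5 H:5 N:1
  (− 3 ring H displaced by substituents)
  + COOH → C:1 H:1 O:2
  + CH(CH3)2 → C:3 H:7
  + CF3 → C:1 F:3
Element totals:
  C: 10
  H: 10
  F: 3
  N: 1
  O: 2
Molecular formula: C10H10F3NO2.
Molar mass = 233.189 g/mol.
Mass from O: 2 × 15.999 = 31.998 g/mol.
%O = 31.998 / 233.189 × 100 = 13.72%.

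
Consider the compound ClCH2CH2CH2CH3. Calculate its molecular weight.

Element totals:
  C: 4
  H: 9
  Cl: 1
Molecular formula: C4H9Cl.
  M = 4(12.011) + 9(1.008) + 35.45
    = 48.044 + 9.072 + 35.450 = 92.566

92.57 g/mol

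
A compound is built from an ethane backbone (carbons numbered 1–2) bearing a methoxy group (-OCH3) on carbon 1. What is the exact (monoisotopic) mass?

Atom tally by fragment:
  CH3OCH2 → C:2 H:5 O:1
  CH3 → C:1 H:3
Element totals:
  C: 3
  H: 8
  O: 1
Molecular formula: C3H8O.
  M = 3(12.0) + 8(1.007825) + 15.994915
    = 36.000000 + 8.062600 + 15.994915 = 60.057515

60.0575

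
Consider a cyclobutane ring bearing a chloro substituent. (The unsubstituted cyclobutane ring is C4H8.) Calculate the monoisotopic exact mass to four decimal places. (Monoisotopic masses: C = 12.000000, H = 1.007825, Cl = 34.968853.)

Atom tally by fragment:
  cyclobutane ring core → C:4 H:8
  (− 1 ring H displaced by substituents)
  + Cl → Cl:1
Element totals:
  C: 4
  H: 7
  Cl: 1
Molecular formula: C4H7Cl.
  M = 4(12.0) + 7(1.007825) + 34.968853
    = 48.000000 + 7.054775 + 34.968853 = 90.023628

90.0236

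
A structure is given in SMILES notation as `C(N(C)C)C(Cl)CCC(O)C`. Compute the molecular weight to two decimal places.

Atom tally by fragment:
  (CH3)2NCH2 → C:3 H:8 N:1
  CH(Cl) → C:1 H:1 Cl:1
  CH2 → C:1 H:2
  CH2 → C:1 H:2
  CH(OH) → C:1 H:2 O:1
  CH3 → C:1 H:3
Element totals:
  C: 8
  H: 18
  Cl: 1
  N: 1
  O: 1
Molecular formula: C8H18ClNO.
  M = 8(12.011) + 18(1.008) + 35.45 + 14.007 + 15.999
    = 96.088 + 18.144 + 35.450 + 14.007 + 15.999 = 179.688

179.69 g/mol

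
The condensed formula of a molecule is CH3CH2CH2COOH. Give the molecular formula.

Element totals:
  C: 4
  H: 8
  O: 2

C4H8O2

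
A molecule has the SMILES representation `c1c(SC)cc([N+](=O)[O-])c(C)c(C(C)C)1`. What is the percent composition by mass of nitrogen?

Atom tally by fragment:
  benzene ring core → C:6 H:6
  (− 4 ring H displaced by substituents)
  + SCH3 → C:1 H:3 S:1
  + NO2 → N:1 O:2
  + CH3 → C:1 H:3
  + CH(CH3)2 → C:3 H:7
Element totals:
  C: 11
  H: 15
  N: 1
  O: 2
  S: 1
Molecular formula: C11H15NO2S.
Molar mass = 225.306 g/mol.
Mass from N: 1 × 14.007 = 14.007 g/mol.
%N = 14.007 / 225.306 × 100 = 6.22%.

6.22%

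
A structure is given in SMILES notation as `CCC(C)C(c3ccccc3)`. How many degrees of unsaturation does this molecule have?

Atom tally by fragment:
  CH3 → C:1 H:3
  CH2 → C:1 H:2
  CH(CH3) → C:2 H:4
  CH2C6H5 → C:7 H:7
Element totals:
  C: 11
  H: 16
Molecular formula: C11H16.
DoU = (2C + 2 + N − H − X) / 2 = (2·11 + 2 + 0 − 16 − 0) / 2 = 4.

4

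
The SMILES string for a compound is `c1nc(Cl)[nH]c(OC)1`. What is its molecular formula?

Atom tally by fragment:
  imidazole ring core → C:3 H:4 N:2
  (− 2 ring H displaced by substituents)
  + Cl → Cl:1
  + OCH3 → C:1 H:3 O:1
Element totals:
  C: 4
  H: 5
  Cl: 1
  N: 2
  O: 1

C4H5ClN2O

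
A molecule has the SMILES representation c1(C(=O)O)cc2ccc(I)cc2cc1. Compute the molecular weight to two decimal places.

298.08 g/mol

Atom tally by fragment:
  naphthalene ring system core → C:10 H:8
  (− 2 ring H displaced by substituents)
  + COOH → C:1 H:1 O:2
  + I → I:1
Element totals:
  C: 11
  H: 7
  I: 1
  O: 2
Molecular formula: C11H7IO2.
  M = 11(12.011) + 7(1.008) + 126.904 + 2(15.999)
    = 132.121 + 7.056 + 126.904 + 31.998 = 298.079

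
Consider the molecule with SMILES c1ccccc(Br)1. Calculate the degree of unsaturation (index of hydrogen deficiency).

4

Atom tally by fragment:
  benzene ring core → C:6 H:6
  (− 1 ring H displaced by substituents)
  + Br → Br:1
Element totals:
  C: 6
  H: 5
  Br: 1
Molecular formula: C6H5Br.
DoU = (2C + 2 + N − H − X) / 2 = (2·6 + 2 + 0 − 5 − 1) / 2 = 4.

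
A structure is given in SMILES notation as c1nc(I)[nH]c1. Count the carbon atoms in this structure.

Atom tally by fragment:
  imidazole ring core → C:3 H:4 N:2
  (− 1 ring H displaced by substituents)
  + I → I:1
Element totals:
  C: 3
  H: 3
  I: 1
  N: 2

3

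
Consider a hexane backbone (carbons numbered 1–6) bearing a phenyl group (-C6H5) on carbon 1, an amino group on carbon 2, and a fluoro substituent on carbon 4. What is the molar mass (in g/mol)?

195.28 g/mol

Atom tally by fragment:
  C6H5CH2 → C:7 H:7
  CH(NH2) → C:1 H:3 N:1
  CH2 → C:1 H:2
  CH(F) → C:1 H:1 F:1
  CH2 → C:1 H:2
  CH3 → C:1 H:3
Element totals:
  C: 12
  H: 18
  F: 1
  N: 1
Molecular formula: C12H18FN.
  M = 12(12.011) + 18(1.008) + 18.998 + 14.007
    = 144.132 + 18.144 + 18.998 + 14.007 = 195.281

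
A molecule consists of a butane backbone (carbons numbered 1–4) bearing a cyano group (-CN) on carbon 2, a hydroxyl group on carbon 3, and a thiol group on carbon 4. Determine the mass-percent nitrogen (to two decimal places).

Atom tally by fragment:
  CH3 → C:1 H:3
  CH(CN) → C:2 H:1 N:1
  CH(OH) → C:1 H:2 O:1
  CH2SH → C:1 H:3 S:1
Element totals:
  C: 5
  H: 9
  N: 1
  O: 1
  S: 1
Molecular formula: C5H9NOS.
Molar mass = 131.193 g/mol.
Mass from N: 1 × 14.007 = 14.007 g/mol.
%N = 14.007 / 131.193 × 100 = 10.68%.

10.68%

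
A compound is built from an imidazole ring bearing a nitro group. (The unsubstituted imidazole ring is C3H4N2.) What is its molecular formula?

C3H3N3O2

Atom tally by fragment:
  imidazole ring core → C:3 H:4 N:2
  (− 1 ring H displaced by substituents)
  + NO2 → N:1 O:2
Element totals:
  C: 3
  H: 3
  N: 3
  O: 2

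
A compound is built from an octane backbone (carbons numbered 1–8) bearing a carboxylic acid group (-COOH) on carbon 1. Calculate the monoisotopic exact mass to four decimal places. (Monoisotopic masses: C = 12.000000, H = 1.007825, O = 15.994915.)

158.1307

Atom tally by fragment:
  HOOCCH2 → C:2 H:3 O:2
  CH2 → C:1 H:2
  CH2 → C:1 H:2
  CH2 → C:1 H:2
  CH2 → C:1 H:2
  CH2 → C:1 H:2
  CH2 → C:1 H:2
  CH3 → C:1 H:3
Element totals:
  C: 9
  H: 18
  O: 2
Molecular formula: C9H18O2.
  M = 9(12.0) + 18(1.007825) + 2(15.994915)
    = 108.000000 + 18.140850 + 31.989830 = 158.130680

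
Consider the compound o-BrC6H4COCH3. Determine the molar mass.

199.05 g/mol

Element totals:
  C: 8
  H: 7
  Br: 1
  O: 1
Molecular formula: C8H7BrO.
  M = 8(12.011) + 7(1.008) + 79.904 + 15.999
    = 96.088 + 7.056 + 79.904 + 15.999 = 199.047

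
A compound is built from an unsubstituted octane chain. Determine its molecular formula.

C8H18

Atom tally by fragment:
  CH3 → C:1 H:3
  CH2 → C:1 H:2
  CH2 → C:1 H:2
  CH2 → C:1 H:2
  CH2 → C:1 H:2
  CH2 → C:1 H:2
  CH2 → C:1 H:2
  CH3 → C:1 H:3
Element totals:
  C: 8
  H: 18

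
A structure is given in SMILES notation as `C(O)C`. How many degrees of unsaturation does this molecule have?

Atom tally by fragment:
  HOCH2 → C:1 H:3 O:1
  CH3 → C:1 H:3
Element totals:
  C: 2
  H: 6
  O: 1
Molecular formula: C2H6O.
DoU = (2C + 2 + N − H − X) / 2 = (2·2 + 2 + 0 − 6 − 0) / 2 = 0.

0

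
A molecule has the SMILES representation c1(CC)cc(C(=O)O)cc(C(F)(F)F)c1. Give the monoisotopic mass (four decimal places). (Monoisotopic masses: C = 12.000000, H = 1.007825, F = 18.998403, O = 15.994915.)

Atom tally by fragment:
  benzene ring core → C:6 H:6
  (− 3 ring H displaced by substituents)
  + C2H5 → C:2 H:5
  + COOH → C:1 H:1 O:2
  + CF3 → C:1 F:3
Element totals:
  C: 10
  H: 9
  F: 3
  O: 2
Molecular formula: C10H9F3O2.
  M = 10(12.0) + 9(1.007825) + 3(18.998403) + 2(15.994915)
    = 120.000000 + 9.070425 + 56.995209 + 31.989830 = 218.055464

218.0555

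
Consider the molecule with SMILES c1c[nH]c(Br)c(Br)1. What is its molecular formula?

C4H3Br2N

Atom tally by fragment:
  pyrrole ring core → C:4 H:5 N:1
  (− 2 ring H displaced by substituents)
  + Br → Br:1
  + Br → Br:1
Element totals:
  C: 4
  H: 3
  Br: 2
  N: 1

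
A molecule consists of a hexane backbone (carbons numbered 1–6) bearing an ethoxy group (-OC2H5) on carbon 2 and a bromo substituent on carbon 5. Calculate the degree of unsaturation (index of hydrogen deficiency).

Atom tally by fragment:
  CH3 → C:1 H:3
  CH(OC2H5) → C:3 H:6 O:1
  CH2 → C:1 H:2
  CH2 → C:1 H:2
  CH(Br) → C:1 H:1 Br:1
  CH3 → C:1 H:3
Element totals:
  C: 8
  H: 17
  Br: 1
  O: 1
Molecular formula: C8H17BrO.
DoU = (2C + 2 + N − H − X) / 2 = (2·8 + 2 + 0 − 17 − 1) / 2 = 0.

0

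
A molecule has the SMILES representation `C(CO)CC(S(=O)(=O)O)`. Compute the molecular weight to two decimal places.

154.18 g/mol

Atom tally by fragment:
  HOCH2CH2 → C:2 H:5 O:1
  CH2 → C:1 H:2
  CH2SO3H → C:1 H:3 S:1 O:3
Element totals:
  C: 4
  H: 10
  O: 4
  S: 1
Molecular formula: C4H10O4S.
  M = 4(12.011) + 10(1.008) + 4(15.999) + 32.06
    = 48.044 + 10.080 + 63.996 + 32.060 = 154.180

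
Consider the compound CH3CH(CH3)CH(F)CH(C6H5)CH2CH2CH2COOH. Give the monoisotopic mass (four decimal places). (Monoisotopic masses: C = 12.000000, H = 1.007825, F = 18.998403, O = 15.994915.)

Atom tally by fragment:
  CH3 → C:1 H:3
  CH(CH3) → C:2 H:4
  CH(F) → C:1 H:1 F:1
  CH(C6H5) → C:7 H:6
  CH2 → C:1 H:2
  CH2 → C:1 H:2
  CH2COOH → C:2 H:3 O:2
Element totals:
  C: 15
  H: 21
  F: 1
  O: 2
Molecular formula: C15H21FO2.
  M = 15(12.0) + 21(1.007825) + 18.998403 + 2(15.994915)
    = 180.000000 + 21.164325 + 18.998403 + 31.989830 = 252.152558

252.1526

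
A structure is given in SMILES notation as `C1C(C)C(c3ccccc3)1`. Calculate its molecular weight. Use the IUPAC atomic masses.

132.21 g/mol

Atom tally by fragment:
  cyclopropane ring core → C:3 H:6
  (− 2 ring H displaced by substituents)
  + CH3 → C:1 H:3
  + C6H5 → C:6 H:5
Element totals:
  C: 10
  H: 12
Molecular formula: C10H12.
  M = 10(12.011) + 12(1.008)
    = 120.110 + 12.096 = 132.206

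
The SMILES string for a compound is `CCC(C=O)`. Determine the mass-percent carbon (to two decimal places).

Atom tally by fragment:
  CH3 → C:1 H:3
  CH2 → C:1 H:2
  CH2CHO → C:2 H:3 O:1
Element totals:
  C: 4
  H: 8
  O: 1
Molecular formula: C4H8O.
Molar mass = 72.107 g/mol.
Mass from C: 4 × 12.011 = 48.044 g/mol.
%C = 48.044 / 72.107 × 100 = 66.63%.

66.63%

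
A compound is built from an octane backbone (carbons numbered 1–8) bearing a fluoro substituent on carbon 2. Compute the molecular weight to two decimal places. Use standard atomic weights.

Atom tally by fragment:
  CH3 → C:1 H:3
  CH(F) → C:1 H:1 F:1
  CH2 → C:1 H:2
  CH2 → C:1 H:2
  CH2 → C:1 H:2
  CH2 → C:1 H:2
  CH2 → C:1 H:2
  CH3 → C:1 H:3
Element totals:
  C: 8
  H: 17
  F: 1
Molecular formula: C8H17F.
  M = 8(12.011) + 17(1.008) + 18.998
    = 96.088 + 17.136 + 18.998 = 132.222

132.22 g/mol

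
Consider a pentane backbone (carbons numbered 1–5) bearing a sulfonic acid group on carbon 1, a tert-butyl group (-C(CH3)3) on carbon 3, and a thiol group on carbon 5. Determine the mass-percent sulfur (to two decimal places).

26.67%

Atom tally by fragment:
  HO3SCH2 → C:1 H:3 S:1 O:3
  CH2 → C:1 H:2
  CH(C(CH3)3) → C:5 H:10
  CH2 → C:1 H:2
  CH2SH → C:1 H:3 S:1
Element totals:
  C: 9
  H: 20
  O: 3
  S: 2
Molecular formula: C9H20O3S2.
Molar mass = 240.376 g/mol.
Mass from S: 2 × 32.06 = 64.120 g/mol.
%S = 64.120 / 240.376 × 100 = 26.67%.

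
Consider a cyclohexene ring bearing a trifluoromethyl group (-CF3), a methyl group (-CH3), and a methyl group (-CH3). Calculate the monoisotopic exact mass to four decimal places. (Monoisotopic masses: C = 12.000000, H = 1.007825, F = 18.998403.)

178.0969

Atom tally by fragment:
  cyclohexene ring core → C:6 H:10
  (− 3 ring H displaced by substituents)
  + CF3 → C:1 F:3
  + CH3 → C:1 H:3
  + CH3 → C:1 H:3
Element totals:
  C: 9
  H: 13
  F: 3
Molecular formula: C9H13F3.
  M = 9(12.0) + 13(1.007825) + 3(18.998403)
    = 108.000000 + 13.101725 + 56.995209 = 178.096934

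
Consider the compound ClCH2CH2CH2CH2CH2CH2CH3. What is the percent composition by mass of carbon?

Atom tally by fragment:
  ClCH2 → C:1 H:2 Cl:1
  CH2 → C:1 H:2
  CH2 → C:1 H:2
  CH2 → C:1 H:2
  CH2 → C:1 H:2
  CH2 → C:1 H:2
  CH3 → C:1 H:3
Element totals:
  C: 7
  H: 15
  Cl: 1
Molecular formula: C7H15Cl.
Molar mass = 134.647 g/mol.
Mass from C: 7 × 12.011 = 84.077 g/mol.
%C = 84.077 / 134.647 × 100 = 62.44%.

62.44%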